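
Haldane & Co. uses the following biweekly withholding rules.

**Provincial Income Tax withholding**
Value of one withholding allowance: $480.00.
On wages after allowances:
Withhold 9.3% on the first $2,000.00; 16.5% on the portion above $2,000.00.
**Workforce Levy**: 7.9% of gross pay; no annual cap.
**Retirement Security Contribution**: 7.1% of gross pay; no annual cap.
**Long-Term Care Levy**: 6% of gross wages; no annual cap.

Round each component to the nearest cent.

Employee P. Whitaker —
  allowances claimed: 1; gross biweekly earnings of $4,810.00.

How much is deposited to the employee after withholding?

Provincial Income Tax: taxable = $4,810.00 − 1×$480.00 = $4,330.00
  $186.00 + 16.5% × ($4,330.00 − $2,000.00) = $186.00 + 16.5% × $2,330.00 = $570.45
Workforce Levy: 7.9% × $4,810.00 = $379.99
Retirement Security Contribution: 7.1% × $4,810.00 = $341.51
Long-Term Care Levy: 6% × $4,810.00 = $288.60
Total withheld: $570.45 + $379.99 + $341.51 + $288.60 = $1,580.55
Net pay: $4,810.00 − $1,580.55 = $3,229.45

$3,229.45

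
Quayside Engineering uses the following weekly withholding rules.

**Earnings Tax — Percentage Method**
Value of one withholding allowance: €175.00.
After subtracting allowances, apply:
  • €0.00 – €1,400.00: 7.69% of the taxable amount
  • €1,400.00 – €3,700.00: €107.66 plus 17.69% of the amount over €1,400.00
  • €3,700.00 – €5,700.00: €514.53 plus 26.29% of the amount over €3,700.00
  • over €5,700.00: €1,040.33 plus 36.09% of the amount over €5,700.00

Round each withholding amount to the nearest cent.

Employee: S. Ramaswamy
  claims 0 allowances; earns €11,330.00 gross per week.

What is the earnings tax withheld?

€3,072.20

Earnings Tax: taxable = €11,330.00
  €1,040.33 + 36.09% × (€11,330.00 − €5,700.00) = €1,040.33 + 36.09% × €5,630.00 = €3,072.20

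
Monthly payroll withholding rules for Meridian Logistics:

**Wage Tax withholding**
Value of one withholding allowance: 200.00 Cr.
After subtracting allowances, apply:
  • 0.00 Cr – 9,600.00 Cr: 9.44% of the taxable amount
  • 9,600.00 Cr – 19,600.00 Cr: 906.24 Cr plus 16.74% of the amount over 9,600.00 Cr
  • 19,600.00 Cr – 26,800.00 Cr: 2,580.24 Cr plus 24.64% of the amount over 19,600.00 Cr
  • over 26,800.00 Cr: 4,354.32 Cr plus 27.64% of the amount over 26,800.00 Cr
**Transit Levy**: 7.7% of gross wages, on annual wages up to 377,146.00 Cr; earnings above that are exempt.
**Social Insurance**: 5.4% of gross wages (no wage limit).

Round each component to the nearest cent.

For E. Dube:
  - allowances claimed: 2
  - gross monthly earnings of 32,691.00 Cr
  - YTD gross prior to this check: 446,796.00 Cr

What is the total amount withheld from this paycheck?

Wage Tax: taxable = 32,691.00 Cr − 2×200.00 Cr = 32,291.00 Cr
  4,354.32 Cr + 27.64% × (32,291.00 Cr − 26,800.00 Cr) = 4,354.32 Cr + 27.64% × 5,491.00 Cr = 5,872.03 Cr
Transit Levy: YTD 446,796.00 Cr ≥ cap 377,146.00 Cr → 0.00 Cr
Social Insurance: 5.4% × 32,691.00 Cr = 1,765.31 Cr
Total: 5,872.03 Cr + 0.00 Cr + 1,765.31 Cr = 7,637.34 Cr

7,637.34 Cr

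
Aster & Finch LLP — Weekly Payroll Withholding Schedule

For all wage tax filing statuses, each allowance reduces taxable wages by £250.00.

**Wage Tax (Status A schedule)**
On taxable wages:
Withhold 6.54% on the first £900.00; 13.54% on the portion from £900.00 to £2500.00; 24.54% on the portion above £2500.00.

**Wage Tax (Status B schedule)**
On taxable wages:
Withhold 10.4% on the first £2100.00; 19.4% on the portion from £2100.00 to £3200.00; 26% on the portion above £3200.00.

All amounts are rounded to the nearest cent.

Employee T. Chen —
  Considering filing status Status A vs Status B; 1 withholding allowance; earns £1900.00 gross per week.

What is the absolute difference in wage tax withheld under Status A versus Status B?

Wage Tax (Status A): taxable = £1900.00 − 1×£250.00 = £1650.00
  £58.86 + 13.54% × (£1650.00 − £900.00) = £58.86 + 13.54% × £750.00 = £160.41
Wage Tax (Status B): taxable = £1900.00 − 1×£250.00 = £1650.00
  10.4% × £1650.00 = £171.60
Difference: |£160.41 − £171.60| = £11.19 (higher under Status B)

£11.19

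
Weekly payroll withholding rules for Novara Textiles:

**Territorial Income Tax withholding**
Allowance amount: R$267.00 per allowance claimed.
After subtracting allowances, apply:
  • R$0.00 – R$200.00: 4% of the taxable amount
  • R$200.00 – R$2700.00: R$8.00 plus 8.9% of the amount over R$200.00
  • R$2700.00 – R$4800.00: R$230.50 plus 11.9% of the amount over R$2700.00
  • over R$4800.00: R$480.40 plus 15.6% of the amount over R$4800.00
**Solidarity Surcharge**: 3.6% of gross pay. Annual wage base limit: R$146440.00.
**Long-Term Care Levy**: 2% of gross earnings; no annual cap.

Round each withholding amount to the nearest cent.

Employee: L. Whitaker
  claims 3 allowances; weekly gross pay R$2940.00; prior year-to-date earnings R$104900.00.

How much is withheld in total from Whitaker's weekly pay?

R$345.21

Territorial Income Tax: taxable = R$2940.00 − 3×R$267.00 = R$2139.00
  R$8.00 + 8.9% × (R$2139.00 − R$200.00) = R$8.00 + 8.9% × R$1939.00 = R$180.57
Solidarity Surcharge: 3.6% × R$2940.00 = R$105.84
Long-Term Care Levy: 2% × R$2940.00 = R$58.80
Total: R$180.57 + R$105.84 + R$58.80 = R$345.21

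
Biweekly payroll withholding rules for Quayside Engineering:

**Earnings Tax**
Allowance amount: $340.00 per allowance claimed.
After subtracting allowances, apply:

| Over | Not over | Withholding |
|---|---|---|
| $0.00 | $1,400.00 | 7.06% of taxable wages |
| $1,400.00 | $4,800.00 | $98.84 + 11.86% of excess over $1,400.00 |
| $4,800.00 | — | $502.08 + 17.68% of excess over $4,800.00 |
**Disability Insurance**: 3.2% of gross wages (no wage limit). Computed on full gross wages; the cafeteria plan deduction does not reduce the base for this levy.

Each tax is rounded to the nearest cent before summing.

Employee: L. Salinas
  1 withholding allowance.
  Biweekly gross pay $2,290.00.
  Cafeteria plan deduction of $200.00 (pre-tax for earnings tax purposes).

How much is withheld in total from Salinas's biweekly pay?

$213.63

Earnings Tax: taxable = $2,290.00 − $200.00 − 1×$340.00 = $1,750.00
  $98.84 + 11.86% × ($1,750.00 − $1,400.00) = $98.84 + 11.86% × $350.00 = $140.35
Disability Insurance: 3.2% × $2,290.00 = $73.28
Total: $140.35 + $73.28 = $213.63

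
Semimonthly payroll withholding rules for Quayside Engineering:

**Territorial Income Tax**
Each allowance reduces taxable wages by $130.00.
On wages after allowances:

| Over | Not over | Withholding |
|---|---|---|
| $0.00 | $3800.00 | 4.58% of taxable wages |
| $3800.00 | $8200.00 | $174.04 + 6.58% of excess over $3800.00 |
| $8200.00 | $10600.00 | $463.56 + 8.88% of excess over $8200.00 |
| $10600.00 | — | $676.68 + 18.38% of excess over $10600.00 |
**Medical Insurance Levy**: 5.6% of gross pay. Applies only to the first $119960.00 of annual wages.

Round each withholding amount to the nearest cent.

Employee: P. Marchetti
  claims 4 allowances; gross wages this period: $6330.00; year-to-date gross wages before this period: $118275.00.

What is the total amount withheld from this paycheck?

Territorial Income Tax: taxable = $6330.00 − 4×$130.00 = $5810.00
  $174.04 + 6.58% × ($5810.00 − $3800.00) = $174.04 + 6.58% × $2010.00 = $306.30
Medical Insurance Levy: cap $119960.00 − YTD $118275.00 = $1685.00 subject; 5.6% × $1685.00 = $94.36
Total: $306.30 + $94.36 = $400.66

$400.66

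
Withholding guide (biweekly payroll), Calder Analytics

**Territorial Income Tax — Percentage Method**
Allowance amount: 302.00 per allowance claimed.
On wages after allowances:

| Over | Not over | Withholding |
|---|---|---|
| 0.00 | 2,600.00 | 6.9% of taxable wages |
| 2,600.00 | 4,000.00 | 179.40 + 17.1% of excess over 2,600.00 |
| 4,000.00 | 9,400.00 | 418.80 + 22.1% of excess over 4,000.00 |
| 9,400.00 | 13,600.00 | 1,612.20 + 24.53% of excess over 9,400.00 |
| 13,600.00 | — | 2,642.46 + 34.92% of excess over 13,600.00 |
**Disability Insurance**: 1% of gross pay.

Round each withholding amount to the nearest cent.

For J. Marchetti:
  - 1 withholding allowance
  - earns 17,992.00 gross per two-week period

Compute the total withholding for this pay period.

4,250.61

Territorial Income Tax: taxable = 17,992.00 − 1×302.00 = 17,690.00
  2,642.46 + 34.92% × (17,690.00 − 13,600.00) = 2,642.46 + 34.92% × 4,090.00 = 4,070.69
Disability Insurance: 1% × 17,992.00 = 179.92
Total: 4,070.69 + 179.92 = 4,250.61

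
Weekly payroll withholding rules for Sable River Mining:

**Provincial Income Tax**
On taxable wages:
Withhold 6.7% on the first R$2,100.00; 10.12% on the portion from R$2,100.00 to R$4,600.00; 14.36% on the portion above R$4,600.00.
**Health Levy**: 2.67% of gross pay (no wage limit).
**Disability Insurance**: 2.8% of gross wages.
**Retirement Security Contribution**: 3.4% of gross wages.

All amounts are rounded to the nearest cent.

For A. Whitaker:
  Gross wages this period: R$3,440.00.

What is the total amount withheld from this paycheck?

R$581.44

Provincial Income Tax: taxable = R$3,440.00
  R$140.70 + 10.12% × (R$3,440.00 − R$2,100.00) = R$140.70 + 10.12% × R$1,340.00 = R$276.31
Health Levy: 2.67% × R$3,440.00 = R$91.85
Disability Insurance: 2.8% × R$3,440.00 = R$96.32
Retirement Security Contribution: 3.4% × R$3,440.00 = R$116.96
Total: R$276.31 + R$91.85 + R$96.32 + R$116.96 = R$581.44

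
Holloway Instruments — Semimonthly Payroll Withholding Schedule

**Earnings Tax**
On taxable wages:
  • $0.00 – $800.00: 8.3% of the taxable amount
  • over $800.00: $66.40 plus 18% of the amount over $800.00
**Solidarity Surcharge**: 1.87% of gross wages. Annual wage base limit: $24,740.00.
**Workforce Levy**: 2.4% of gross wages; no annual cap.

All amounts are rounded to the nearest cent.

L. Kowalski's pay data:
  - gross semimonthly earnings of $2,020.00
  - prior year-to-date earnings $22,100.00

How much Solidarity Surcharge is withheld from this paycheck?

Solidarity Surcharge: 1.87% × $2,020.00 = $37.77

$37.77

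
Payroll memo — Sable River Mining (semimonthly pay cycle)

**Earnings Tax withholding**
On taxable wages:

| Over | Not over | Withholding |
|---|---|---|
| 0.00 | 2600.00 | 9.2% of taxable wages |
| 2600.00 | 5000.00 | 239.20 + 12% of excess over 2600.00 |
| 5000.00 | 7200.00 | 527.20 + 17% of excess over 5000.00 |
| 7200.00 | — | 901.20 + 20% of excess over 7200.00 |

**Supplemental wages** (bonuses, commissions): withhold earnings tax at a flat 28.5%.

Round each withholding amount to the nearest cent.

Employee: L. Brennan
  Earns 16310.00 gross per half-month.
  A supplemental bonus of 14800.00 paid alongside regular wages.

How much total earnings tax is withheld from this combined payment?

Earnings Tax: taxable = 16310.00
  901.20 + 20% × (16310.00 − 7200.00) = 901.20 + 20% × 9110.00 = 2723.20
Supplemental (28.5% flat on bonus): 28.5% × 14800.00 = 4218.00
Total earnings tax: 2723.20 + 4218.00 = 6941.20

6941.20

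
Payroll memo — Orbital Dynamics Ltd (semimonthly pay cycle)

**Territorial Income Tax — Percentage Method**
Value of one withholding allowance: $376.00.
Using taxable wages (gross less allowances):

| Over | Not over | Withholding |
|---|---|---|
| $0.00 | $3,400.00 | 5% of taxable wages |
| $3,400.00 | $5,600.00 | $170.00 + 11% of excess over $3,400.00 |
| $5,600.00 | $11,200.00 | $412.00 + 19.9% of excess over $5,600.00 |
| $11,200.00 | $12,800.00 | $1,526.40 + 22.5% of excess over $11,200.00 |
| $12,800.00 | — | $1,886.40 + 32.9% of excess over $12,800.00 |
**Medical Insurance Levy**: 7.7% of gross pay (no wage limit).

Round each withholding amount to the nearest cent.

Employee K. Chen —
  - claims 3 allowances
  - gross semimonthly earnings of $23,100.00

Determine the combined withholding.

$6,682.69

Territorial Income Tax: taxable = $23,100.00 − 3×$376.00 = $21,972.00
  $1,886.40 + 32.9% × ($21,972.00 − $12,800.00) = $1,886.40 + 32.9% × $9,172.00 = $4,903.99
Medical Insurance Levy: 7.7% × $23,100.00 = $1,778.70
Total: $4,903.99 + $1,778.70 = $6,682.69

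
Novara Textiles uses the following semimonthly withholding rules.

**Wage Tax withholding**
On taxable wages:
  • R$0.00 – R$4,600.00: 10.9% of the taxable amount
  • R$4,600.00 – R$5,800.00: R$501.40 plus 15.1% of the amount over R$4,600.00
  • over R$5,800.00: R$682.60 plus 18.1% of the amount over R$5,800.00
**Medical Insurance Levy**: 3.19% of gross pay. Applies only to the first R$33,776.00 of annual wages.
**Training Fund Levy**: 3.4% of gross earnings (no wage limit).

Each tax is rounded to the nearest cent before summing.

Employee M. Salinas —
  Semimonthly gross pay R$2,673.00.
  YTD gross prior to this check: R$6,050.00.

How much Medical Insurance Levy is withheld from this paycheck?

R$85.27

Medical Insurance Levy: 3.19% × R$2,673.00 = R$85.27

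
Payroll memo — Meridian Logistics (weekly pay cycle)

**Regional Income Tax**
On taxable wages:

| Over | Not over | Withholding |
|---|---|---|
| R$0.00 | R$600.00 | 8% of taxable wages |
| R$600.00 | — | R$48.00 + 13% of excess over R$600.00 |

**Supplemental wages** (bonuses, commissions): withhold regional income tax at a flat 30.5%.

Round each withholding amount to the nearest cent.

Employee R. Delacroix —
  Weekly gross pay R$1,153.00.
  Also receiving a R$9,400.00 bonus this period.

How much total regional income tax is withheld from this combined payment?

Regional Income Tax: taxable = R$1,153.00
  R$48.00 + 13% × (R$1,153.00 − R$600.00) = R$48.00 + 13% × R$553.00 = R$119.89
Supplemental (30.5% flat on bonus): 30.5% × R$9,400.00 = R$2,867.00
Total regional income tax: R$119.89 + R$2,867.00 = R$2,986.89

R$2,986.89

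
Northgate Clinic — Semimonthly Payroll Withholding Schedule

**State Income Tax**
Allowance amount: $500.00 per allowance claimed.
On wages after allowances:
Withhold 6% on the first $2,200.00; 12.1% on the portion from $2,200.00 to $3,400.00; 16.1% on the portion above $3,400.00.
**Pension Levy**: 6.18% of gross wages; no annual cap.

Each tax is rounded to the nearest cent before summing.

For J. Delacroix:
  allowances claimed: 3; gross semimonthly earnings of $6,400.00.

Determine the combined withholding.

$914.22

State Income Tax: taxable = $6,400.00 − 3×$500.00 = $4,900.00
  $277.20 + 16.1% × ($4,900.00 − $3,400.00) = $277.20 + 16.1% × $1,500.00 = $518.70
Pension Levy: 6.18% × $6,400.00 = $395.52
Total: $518.70 + $395.52 = $914.22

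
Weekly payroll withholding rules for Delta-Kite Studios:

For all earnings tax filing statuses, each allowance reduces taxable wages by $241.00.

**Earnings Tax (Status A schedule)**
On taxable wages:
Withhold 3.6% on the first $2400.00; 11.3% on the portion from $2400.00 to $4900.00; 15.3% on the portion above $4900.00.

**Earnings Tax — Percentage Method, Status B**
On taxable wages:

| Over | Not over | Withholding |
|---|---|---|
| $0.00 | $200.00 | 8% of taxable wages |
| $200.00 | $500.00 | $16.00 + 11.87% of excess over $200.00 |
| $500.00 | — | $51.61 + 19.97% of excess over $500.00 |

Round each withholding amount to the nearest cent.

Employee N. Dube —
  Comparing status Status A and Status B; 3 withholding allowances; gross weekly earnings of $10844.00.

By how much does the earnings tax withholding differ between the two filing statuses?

$805.21

Earnings Tax (Status A): taxable = $10844.00 − 3×$241.00 = $10121.00
  $368.90 + 15.3% × ($10121.00 − $4900.00) = $368.90 + 15.3% × $5221.00 = $1167.71
Earnings Tax (Status B): taxable = $10844.00 − 3×$241.00 = $10121.00
  $51.61 + 19.97% × ($10121.00 − $500.00) = $51.61 + 19.97% × $9621.00 = $1972.92
Difference: |$1167.71 − $1972.92| = $805.21 (higher under Status B)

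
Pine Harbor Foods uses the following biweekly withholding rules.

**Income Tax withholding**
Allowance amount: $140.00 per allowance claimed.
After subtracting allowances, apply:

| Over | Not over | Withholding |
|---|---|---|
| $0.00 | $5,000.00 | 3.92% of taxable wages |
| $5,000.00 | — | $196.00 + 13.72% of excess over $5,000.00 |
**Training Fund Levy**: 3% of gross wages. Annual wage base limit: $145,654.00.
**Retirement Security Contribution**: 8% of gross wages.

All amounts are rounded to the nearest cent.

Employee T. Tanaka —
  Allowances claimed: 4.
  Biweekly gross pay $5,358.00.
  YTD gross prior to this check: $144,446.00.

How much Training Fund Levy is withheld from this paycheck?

Training Fund Levy: cap $145,654.00 − YTD $144,446.00 = $1,208.00 subject; 3% × $1,208.00 = $36.24

$36.24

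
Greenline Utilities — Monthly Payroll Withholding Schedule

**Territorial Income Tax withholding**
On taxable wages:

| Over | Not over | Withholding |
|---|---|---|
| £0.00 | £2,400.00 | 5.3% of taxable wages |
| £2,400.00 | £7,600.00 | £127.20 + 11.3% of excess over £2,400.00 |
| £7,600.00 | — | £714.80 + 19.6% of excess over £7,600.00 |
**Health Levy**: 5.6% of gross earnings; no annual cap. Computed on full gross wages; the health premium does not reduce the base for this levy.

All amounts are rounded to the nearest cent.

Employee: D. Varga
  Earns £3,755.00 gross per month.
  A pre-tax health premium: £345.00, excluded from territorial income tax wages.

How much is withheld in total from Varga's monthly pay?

£451.61

Territorial Income Tax: taxable = £3,755.00 − £345.00 = £3,410.00
  £127.20 + 11.3% × (£3,410.00 − £2,400.00) = £127.20 + 11.3% × £1,010.00 = £241.33
Health Levy: 5.6% × £3,755.00 = £210.28
Total: £241.33 + £210.28 = £451.61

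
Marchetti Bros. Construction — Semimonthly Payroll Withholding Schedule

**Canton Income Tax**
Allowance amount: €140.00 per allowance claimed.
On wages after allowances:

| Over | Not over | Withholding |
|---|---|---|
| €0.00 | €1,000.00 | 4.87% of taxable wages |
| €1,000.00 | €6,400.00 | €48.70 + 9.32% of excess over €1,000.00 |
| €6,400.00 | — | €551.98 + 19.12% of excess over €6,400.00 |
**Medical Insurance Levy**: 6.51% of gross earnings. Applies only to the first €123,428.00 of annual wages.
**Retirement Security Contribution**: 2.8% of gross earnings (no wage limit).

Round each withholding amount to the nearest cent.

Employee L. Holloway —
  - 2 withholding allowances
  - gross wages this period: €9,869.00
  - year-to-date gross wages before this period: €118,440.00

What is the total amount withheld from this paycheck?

€1,762.77

Canton Income Tax: taxable = €9,869.00 − 2×€140.00 = €9,589.00
  €551.98 + 19.12% × (€9,589.00 − €6,400.00) = €551.98 + 19.12% × €3,189.00 = €1,161.72
Medical Insurance Levy: cap €123,428.00 − YTD €118,440.00 = €4,988.00 subject; 6.51% × €4,988.00 = €324.72
Retirement Security Contribution: 2.8% × €9,869.00 = €276.33
Total: €1,161.72 + €324.72 + €276.33 = €1,762.77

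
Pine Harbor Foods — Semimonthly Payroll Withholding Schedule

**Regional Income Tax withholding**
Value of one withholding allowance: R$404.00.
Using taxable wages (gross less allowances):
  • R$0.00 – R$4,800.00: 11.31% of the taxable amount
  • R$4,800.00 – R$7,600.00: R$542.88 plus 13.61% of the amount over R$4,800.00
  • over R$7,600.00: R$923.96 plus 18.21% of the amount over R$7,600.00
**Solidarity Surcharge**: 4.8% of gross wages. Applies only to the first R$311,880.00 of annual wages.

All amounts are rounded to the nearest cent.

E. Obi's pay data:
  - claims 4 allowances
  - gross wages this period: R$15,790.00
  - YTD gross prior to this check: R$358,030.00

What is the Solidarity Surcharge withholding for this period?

R$0.00

Solidarity Surcharge: YTD R$358,030.00 ≥ cap R$311,880.00 → R$0.00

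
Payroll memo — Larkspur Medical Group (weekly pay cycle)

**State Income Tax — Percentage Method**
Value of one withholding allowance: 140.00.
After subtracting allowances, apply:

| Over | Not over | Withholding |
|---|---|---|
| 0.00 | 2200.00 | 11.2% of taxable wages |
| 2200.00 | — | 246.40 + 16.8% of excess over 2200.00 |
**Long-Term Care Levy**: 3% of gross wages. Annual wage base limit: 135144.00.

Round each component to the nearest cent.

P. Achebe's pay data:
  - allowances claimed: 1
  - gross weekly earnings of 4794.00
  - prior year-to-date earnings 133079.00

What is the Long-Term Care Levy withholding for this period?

Long-Term Care Levy: cap 135144.00 − YTD 133079.00 = 2065.00 subject; 3% × 2065.00 = 61.95

61.95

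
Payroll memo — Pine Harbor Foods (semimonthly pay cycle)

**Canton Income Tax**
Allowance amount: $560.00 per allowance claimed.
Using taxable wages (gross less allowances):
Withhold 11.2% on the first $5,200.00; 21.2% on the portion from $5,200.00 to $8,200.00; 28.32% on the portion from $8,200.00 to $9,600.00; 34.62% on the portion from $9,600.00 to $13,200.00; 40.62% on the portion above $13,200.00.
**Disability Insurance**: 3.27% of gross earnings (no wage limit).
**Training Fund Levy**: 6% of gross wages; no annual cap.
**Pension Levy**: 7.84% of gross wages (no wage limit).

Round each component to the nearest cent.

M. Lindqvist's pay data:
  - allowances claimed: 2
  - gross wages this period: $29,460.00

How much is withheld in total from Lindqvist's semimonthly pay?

$14,051.67

Canton Income Tax: taxable = $29,460.00 − 2×$560.00 = $28,340.00
  $2,861.20 + 40.62% × ($28,340.00 − $13,200.00) = $2,861.20 + 40.62% × $15,140.00 = $9,011.07
Disability Insurance: 3.27% × $29,460.00 = $963.34
Training Fund Levy: 6% × $29,460.00 = $1,767.60
Pension Levy: 7.84% × $29,460.00 = $2,309.66
Total: $9,011.07 + $963.34 + $1,767.60 + $2,309.66 = $14,051.67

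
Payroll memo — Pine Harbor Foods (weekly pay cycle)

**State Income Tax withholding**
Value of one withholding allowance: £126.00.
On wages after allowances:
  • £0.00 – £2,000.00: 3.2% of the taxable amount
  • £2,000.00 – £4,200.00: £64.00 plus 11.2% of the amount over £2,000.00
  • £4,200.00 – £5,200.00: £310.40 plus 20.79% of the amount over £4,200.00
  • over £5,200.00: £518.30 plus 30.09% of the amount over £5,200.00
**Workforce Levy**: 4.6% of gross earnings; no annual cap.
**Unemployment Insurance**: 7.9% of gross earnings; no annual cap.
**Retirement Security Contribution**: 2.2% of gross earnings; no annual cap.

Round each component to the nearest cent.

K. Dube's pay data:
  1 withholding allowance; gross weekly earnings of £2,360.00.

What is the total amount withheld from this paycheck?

State Income Tax: taxable = £2,360.00 − 1×£126.00 = £2,234.00
  £64.00 + 11.2% × (£2,234.00 − £2,000.00) = £64.00 + 11.2% × £234.00 = £90.21
Workforce Levy: 4.6% × £2,360.00 = £108.56
Unemployment Insurance: 7.9% × £2,360.00 = £186.44
Retirement Security Contribution: 2.2% × £2,360.00 = £51.92
Total: £90.21 + £108.56 + £186.44 + £51.92 = £437.13

£437.13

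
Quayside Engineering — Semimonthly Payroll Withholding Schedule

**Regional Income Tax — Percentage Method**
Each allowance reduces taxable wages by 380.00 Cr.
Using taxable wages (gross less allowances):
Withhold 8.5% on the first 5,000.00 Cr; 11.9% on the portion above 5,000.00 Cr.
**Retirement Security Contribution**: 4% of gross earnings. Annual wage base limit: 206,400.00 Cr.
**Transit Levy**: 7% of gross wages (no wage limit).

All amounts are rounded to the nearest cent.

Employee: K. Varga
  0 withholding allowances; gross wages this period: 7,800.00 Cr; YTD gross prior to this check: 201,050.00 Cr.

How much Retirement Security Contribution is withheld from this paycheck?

214.00 Cr

Retirement Security Contribution: cap 206,400.00 Cr − YTD 201,050.00 Cr = 5,350.00 Cr subject; 4% × 5,350.00 Cr = 214.00 Cr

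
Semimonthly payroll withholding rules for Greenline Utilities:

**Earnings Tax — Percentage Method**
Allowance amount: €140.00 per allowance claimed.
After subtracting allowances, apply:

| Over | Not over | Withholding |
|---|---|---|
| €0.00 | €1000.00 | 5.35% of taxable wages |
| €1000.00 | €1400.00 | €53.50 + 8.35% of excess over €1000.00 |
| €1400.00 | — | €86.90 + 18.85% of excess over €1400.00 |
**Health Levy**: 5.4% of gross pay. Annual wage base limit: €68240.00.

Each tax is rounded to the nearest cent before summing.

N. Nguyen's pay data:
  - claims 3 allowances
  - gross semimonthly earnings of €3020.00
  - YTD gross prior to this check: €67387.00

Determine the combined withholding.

€359.16

Earnings Tax: taxable = €3020.00 − 3×€140.00 = €2600.00
  €86.90 + 18.85% × (€2600.00 − €1400.00) = €86.90 + 18.85% × €1200.00 = €313.10
Health Levy: cap €68240.00 − YTD €67387.00 = €853.00 subject; 5.4% × €853.00 = €46.06
Total: €313.10 + €46.06 = €359.16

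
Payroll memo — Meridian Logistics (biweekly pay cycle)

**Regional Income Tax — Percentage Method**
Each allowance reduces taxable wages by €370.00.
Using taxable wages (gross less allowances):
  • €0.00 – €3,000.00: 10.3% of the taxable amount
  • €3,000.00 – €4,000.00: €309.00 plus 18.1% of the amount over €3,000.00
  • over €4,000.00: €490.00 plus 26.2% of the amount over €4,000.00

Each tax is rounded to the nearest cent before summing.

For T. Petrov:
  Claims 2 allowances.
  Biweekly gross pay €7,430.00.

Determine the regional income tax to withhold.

€1,194.78

Regional Income Tax: taxable = €7,430.00 − 2×€370.00 = €6,690.00
  €490.00 + 26.2% × (€6,690.00 − €4,000.00) = €490.00 + 26.2% × €2,690.00 = €1,194.78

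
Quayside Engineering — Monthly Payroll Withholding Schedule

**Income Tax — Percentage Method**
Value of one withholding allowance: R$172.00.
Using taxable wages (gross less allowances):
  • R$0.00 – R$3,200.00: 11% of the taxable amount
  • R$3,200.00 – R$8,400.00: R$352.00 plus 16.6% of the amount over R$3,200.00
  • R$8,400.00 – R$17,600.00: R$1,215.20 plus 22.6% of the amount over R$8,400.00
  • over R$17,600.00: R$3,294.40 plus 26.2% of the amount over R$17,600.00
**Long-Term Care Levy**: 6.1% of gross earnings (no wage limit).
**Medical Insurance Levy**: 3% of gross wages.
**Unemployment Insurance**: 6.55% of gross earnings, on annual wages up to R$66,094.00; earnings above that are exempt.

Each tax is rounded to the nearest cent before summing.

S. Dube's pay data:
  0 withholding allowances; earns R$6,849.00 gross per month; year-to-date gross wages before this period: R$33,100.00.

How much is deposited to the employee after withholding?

R$4,819.40

Income Tax: taxable = R$6,849.00
  R$352.00 + 16.6% × (R$6,849.00 − R$3,200.00) = R$352.00 + 16.6% × R$3,649.00 = R$957.73
Long-Term Care Levy: 6.1% × R$6,849.00 = R$417.79
Medical Insurance Levy: 3% × R$6,849.00 = R$205.47
Unemployment Insurance: 6.55% × R$6,849.00 = R$448.61
Total withheld: R$957.73 + R$417.79 + R$205.47 + R$448.61 = R$2,029.60
Net pay: R$6,849.00 − R$2,029.60 = R$4,819.40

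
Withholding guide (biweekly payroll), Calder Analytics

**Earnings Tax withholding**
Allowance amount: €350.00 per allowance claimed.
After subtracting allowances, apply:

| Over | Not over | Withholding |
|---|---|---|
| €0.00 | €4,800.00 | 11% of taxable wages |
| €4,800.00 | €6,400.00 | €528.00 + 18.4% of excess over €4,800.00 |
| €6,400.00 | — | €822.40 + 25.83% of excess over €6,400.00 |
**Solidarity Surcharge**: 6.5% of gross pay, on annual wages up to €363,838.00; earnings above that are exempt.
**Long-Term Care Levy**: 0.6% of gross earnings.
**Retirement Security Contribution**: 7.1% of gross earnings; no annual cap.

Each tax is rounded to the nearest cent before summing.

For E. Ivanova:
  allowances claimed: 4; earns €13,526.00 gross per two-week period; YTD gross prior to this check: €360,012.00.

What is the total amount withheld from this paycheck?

Earnings Tax: taxable = €13,526.00 − 4×€350.00 = €12,126.00
  €822.40 + 25.83% × (€12,126.00 − €6,400.00) = €822.40 + 25.83% × €5,726.00 = €2,301.43
Solidarity Surcharge: cap €363,838.00 − YTD €360,012.00 = €3,826.00 subject; 6.5% × €3,826.00 = €248.69
Long-Term Care Levy: 0.6% × €13,526.00 = €81.16
Retirement Security Contribution: 7.1% × €13,526.00 = €960.35
Total: €2,301.43 + €248.69 + €81.16 + €960.35 = €3,591.63

€3,591.63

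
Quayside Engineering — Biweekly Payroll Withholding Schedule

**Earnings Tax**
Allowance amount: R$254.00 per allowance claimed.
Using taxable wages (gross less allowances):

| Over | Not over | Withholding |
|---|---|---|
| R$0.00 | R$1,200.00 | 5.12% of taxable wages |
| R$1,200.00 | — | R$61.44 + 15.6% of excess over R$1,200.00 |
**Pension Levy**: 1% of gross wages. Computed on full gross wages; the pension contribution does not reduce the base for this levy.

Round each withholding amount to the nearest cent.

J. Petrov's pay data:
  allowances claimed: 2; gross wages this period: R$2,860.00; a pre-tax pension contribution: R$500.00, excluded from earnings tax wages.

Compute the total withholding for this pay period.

R$191.75

Earnings Tax: taxable = R$2,860.00 − R$500.00 − 2×R$254.00 = R$1,852.00
  R$61.44 + 15.6% × (R$1,852.00 − R$1,200.00) = R$61.44 + 15.6% × R$652.00 = R$163.15
Pension Levy: 1% × R$2,860.00 = R$28.60
Total: R$163.15 + R$28.60 = R$191.75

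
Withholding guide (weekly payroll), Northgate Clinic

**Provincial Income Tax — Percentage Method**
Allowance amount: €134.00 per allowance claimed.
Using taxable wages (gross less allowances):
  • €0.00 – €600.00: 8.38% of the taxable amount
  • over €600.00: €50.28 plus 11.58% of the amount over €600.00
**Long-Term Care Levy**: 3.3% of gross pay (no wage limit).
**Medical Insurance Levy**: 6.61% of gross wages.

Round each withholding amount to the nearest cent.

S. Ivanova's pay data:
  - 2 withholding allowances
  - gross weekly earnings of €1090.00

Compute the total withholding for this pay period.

€184.01

Provincial Income Tax: taxable = €1090.00 − 2×€134.00 = €822.00
  €50.28 + 11.58% × (€822.00 − €600.00) = €50.28 + 11.58% × €222.00 = €75.99
Long-Term Care Levy: 3.3% × €1090.00 = €35.97
Medical Insurance Levy: 6.61% × €1090.00 = €72.05
Total: €75.99 + €35.97 + €72.05 = €184.01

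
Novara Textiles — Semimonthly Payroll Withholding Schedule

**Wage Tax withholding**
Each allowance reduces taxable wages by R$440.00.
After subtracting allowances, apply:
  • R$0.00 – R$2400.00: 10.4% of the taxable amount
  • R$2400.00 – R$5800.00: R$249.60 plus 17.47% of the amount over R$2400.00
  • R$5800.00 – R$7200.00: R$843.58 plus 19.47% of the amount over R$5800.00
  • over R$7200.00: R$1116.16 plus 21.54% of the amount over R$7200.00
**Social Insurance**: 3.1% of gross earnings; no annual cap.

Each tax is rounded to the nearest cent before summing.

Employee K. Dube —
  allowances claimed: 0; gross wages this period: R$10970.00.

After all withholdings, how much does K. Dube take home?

Wage Tax: taxable = R$10970.00
  R$1116.16 + 21.54% × (R$10970.00 − R$7200.00) = R$1116.16 + 21.54% × R$3770.00 = R$1928.22
Social Insurance: 3.1% × R$10970.00 = R$340.07
Total withheld: R$1928.22 + R$340.07 = R$2268.29
Net pay: R$10970.00 − R$2268.29 = R$8701.71

R$8701.71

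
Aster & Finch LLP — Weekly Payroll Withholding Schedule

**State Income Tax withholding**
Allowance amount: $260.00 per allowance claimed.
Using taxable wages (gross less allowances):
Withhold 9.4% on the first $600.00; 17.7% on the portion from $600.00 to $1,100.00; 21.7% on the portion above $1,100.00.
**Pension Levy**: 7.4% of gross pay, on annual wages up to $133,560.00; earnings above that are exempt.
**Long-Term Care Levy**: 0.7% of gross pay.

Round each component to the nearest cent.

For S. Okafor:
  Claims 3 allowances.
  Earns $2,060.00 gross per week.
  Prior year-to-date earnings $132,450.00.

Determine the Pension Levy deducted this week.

$82.14

Pension Levy: cap $133,560.00 − YTD $132,450.00 = $1,110.00 subject; 7.4% × $1,110.00 = $82.14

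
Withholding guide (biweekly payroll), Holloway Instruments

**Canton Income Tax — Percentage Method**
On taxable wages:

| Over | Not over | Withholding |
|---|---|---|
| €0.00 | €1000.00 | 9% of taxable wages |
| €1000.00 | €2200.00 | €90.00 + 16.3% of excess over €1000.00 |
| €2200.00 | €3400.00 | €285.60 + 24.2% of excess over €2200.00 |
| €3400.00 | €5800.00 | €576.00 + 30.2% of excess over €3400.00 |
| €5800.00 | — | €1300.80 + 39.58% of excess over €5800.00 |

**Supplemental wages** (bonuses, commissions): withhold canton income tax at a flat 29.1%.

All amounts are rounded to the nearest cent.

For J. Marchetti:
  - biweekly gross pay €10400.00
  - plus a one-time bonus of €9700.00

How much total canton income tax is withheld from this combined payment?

€5944.18

Canton Income Tax: taxable = €10400.00
  €1300.80 + 39.58% × (€10400.00 − €5800.00) = €1300.80 + 39.58% × €4600.00 = €3121.48
Supplemental (29.1% flat on bonus): 29.1% × €9700.00 = €2822.70
Total canton income tax: €3121.48 + €2822.70 = €5944.18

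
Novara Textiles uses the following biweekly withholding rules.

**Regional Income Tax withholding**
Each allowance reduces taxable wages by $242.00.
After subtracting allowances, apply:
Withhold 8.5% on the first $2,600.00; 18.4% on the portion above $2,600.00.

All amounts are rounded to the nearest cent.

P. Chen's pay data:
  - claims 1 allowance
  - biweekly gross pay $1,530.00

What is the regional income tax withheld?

Regional Income Tax: taxable = $1,530.00 − 1×$242.00 = $1,288.00
  8.5% × $1,288.00 = $109.48

$109.48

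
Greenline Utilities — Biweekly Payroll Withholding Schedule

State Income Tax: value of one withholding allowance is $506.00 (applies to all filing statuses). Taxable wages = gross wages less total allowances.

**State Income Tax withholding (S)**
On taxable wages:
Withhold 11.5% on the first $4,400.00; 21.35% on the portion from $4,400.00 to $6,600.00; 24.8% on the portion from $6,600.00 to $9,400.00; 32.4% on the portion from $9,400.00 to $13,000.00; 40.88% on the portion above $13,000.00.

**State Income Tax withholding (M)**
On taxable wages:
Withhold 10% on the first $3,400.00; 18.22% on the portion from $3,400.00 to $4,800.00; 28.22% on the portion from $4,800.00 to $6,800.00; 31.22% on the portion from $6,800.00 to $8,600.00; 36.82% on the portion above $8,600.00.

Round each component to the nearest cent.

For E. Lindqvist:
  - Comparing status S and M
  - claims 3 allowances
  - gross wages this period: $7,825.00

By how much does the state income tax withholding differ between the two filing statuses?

State Income Tax (S): taxable = $7,825.00 − 3×$506.00 = $6,307.00
  $506.00 + 21.35% × ($6,307.00 − $4,400.00) = $506.00 + 21.35% × $1,907.00 = $913.14
State Income Tax (M): taxable = $7,825.00 − 3×$506.00 = $6,307.00
  $595.08 + 28.22% × ($6,307.00 − $4,800.00) = $595.08 + 28.22% × $1,507.00 = $1,020.36
Difference: |$913.14 − $1,020.36| = $107.22 (higher under M)

$107.22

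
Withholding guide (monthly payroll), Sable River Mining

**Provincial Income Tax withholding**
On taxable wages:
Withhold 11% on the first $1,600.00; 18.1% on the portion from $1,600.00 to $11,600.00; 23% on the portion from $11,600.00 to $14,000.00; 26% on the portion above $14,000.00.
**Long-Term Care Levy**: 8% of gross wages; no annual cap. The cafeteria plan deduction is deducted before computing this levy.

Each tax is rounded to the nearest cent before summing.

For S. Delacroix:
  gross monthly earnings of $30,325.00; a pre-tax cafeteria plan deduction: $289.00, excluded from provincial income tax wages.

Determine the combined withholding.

Provincial Income Tax: taxable = $30,325.00 − $289.00 = $30,036.00
  $2,538.00 + 26% × ($30,036.00 − $14,000.00) = $2,538.00 + 26% × $16,036.00 = $6,707.36
Long-Term Care Levy: 8% × $30,036.00 = $2,402.88
Total: $6,707.36 + $2,402.88 = $9,110.24

$9,110.24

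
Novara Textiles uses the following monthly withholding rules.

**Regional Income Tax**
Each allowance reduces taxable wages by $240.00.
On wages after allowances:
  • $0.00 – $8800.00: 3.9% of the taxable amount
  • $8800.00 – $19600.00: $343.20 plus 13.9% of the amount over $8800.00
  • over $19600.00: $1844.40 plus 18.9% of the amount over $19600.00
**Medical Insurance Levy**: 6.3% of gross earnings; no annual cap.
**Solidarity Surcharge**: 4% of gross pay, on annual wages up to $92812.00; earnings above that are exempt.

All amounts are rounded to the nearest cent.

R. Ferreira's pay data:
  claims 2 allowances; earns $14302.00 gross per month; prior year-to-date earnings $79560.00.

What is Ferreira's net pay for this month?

$11829.63

Regional Income Tax: taxable = $14302.00 − 2×$240.00 = $13822.00
  $343.20 + 13.9% × ($13822.00 − $8800.00) = $343.20 + 13.9% × $5022.00 = $1041.26
Medical Insurance Levy: 6.3% × $14302.00 = $901.03
Solidarity Surcharge: cap $92812.00 − YTD $79560.00 = $13252.00 subject; 4% × $13252.00 = $530.08
Total withheld: $1041.26 + $901.03 + $530.08 = $2472.37
Net pay: $14302.00 − $2472.37 = $11829.63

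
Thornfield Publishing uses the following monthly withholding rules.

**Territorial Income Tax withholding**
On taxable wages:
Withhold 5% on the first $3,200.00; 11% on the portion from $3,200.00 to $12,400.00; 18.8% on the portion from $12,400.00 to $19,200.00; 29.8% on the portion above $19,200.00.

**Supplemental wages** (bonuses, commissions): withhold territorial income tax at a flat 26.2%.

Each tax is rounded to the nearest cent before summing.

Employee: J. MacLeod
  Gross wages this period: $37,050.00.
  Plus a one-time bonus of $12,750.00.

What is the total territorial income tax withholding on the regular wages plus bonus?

Territorial Income Tax: taxable = $37,050.00
  $2,450.40 + 29.8% × ($37,050.00 − $19,200.00) = $2,450.40 + 29.8% × $17,850.00 = $7,769.70
Supplemental (26.2% flat on bonus): 26.2% × $12,750.00 = $3,340.50
Total territorial income tax: $7,769.70 + $3,340.50 = $11,110.20

$11,110.20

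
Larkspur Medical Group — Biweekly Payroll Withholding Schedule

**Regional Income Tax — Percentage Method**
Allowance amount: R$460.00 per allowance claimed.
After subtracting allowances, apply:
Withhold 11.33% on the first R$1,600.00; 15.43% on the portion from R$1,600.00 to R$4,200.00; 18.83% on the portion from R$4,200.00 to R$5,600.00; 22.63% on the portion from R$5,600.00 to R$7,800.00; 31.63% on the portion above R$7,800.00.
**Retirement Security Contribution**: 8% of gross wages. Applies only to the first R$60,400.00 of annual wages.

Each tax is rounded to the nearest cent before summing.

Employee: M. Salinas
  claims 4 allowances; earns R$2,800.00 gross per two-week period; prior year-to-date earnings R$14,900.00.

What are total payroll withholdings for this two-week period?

R$332.77

Regional Income Tax: taxable = R$2,800.00 − 4×R$460.00 = R$960.00
  11.33% × R$960.00 = R$108.77
Retirement Security Contribution: 8% × R$2,800.00 = R$224.00
Total: R$108.77 + R$224.00 = R$332.77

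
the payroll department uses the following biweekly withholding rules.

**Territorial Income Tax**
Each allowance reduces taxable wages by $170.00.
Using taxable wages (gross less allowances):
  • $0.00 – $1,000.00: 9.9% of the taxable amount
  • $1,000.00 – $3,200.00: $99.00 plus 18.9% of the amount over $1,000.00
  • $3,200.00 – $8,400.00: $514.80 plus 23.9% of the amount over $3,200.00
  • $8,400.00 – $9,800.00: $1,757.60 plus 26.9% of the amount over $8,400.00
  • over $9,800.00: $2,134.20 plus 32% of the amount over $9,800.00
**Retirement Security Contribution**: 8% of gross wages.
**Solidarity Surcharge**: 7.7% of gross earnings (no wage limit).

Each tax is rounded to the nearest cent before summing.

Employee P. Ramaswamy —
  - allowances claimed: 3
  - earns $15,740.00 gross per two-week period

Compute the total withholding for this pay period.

$6,342.98

Territorial Income Tax: taxable = $15,740.00 − 3×$170.00 = $15,230.00
  $2,134.20 + 32% × ($15,230.00 − $9,800.00) = $2,134.20 + 32% × $5,430.00 = $3,871.80
Retirement Security Contribution: 8% × $15,740.00 = $1,259.20
Solidarity Surcharge: 7.7% × $15,740.00 = $1,211.98
Total: $3,871.80 + $1,259.20 + $1,211.98 = $6,342.98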